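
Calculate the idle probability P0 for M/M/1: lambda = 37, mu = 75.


P0 = 1 - rho = 1 - 37/75 = 0.5067

0.5067


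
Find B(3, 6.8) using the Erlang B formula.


B(N,A) = (A^N/N!) / sum(A^k/k!, k=0..N) with N=3, A=6.8 = 0.6289

0.6289


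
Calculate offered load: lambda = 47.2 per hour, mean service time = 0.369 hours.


Offered load a = lambda * E[S] = 47.2 * 0.369 = 17.42 Erlangs

17.42 Erlangs


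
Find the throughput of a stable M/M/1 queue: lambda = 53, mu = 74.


For a stable queue (lambda < mu), throughput = lambda = 53 per hour

53 per hour


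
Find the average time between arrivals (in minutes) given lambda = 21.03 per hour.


Mean interarrival time = 60/lambda = 60/21.03 = 2.85 minutes

2.85 minutes


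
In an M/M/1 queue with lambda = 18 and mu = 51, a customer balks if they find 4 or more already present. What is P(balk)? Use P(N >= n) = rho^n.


P(N >= 4) = rho^4 = (18/51)^4 = 0.0155

0.0155


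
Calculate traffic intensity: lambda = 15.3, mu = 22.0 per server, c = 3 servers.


rho = lambda / (c * mu) = 15.3 / (3 * 22.0) = 0.2318

0.2318


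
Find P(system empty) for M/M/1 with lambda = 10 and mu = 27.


P0 = 1 - rho = 1 - 10/27 = 0.6296

0.6296


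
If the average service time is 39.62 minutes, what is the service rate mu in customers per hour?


mu = 60 / avg_service_time = 60 / 39.62 = 1.51 per hour

1.51 per hour


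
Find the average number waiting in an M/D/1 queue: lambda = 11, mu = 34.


M/D/1: Lq = rho^2 / (2*(1-rho)) where rho = 11/34; Lq = 0.08

0.08


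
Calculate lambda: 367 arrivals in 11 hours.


lambda = total arrivals / time = 367 / 11 = 33.36 per hour

33.36 per hour


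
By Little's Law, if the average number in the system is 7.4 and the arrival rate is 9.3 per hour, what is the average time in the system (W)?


W = L / lambda = 7.4 / 9.3 = 0.7957 hours

0.7957 hours


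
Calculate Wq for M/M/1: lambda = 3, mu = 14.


rho = 3/14; Wq = rho/(mu - lambda) = 0.0195 hours

0.0195 hours


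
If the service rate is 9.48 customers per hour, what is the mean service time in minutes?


Mean service time = 60/mu = 60/9.48 = 6.33 minutes

6.33 minutes


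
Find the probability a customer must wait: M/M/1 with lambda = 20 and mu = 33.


P(wait) = rho = lambda/mu = 20/33 = 0.6061

0.6061


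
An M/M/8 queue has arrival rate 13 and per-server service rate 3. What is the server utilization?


rho = lambda/(c*mu) = 13/(8*3) = 0.5417

0.5417


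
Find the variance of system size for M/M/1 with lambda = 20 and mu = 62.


rho = 20/62; Var(N) = rho/(1-rho)^2 = 0.7

0.7


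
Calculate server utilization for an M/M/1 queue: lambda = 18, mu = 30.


rho = lambda/mu = 18/30 = 0.6

0.6


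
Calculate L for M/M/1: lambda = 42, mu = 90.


rho = 42/90; L = rho/(1-rho) = 0.88

0.88


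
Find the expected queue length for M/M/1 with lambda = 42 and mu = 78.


rho = 42/78; Lq = rho^2/(1-rho) = 0.63

0.63


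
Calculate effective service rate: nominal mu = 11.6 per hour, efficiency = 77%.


Effective rate = mu * efficiency = 11.6 * 0.77 = 8.93 per hour

8.93 per hour


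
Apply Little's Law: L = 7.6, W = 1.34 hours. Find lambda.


lambda = L / W = 7.6 / 1.34 = 5.67 per hour

5.67 per hour


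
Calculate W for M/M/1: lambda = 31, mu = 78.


W = 1/(mu - lambda) = 1/(78 - 31) = 0.0213 hours

0.0213 hours


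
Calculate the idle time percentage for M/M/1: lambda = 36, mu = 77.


Idle fraction = (1 - rho) * 100 = (1 - 36/77) * 100 = 53.2%

53.2%


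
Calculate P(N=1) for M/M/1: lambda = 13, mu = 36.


rho = 13/36; P(n) = (1-rho)*rho^n = (1-13/36)*(13/36)^1 = 0.2307

0.2307


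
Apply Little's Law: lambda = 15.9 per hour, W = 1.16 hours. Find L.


L = lambda * W = 15.9 * 1.16 = 18.44

18.44


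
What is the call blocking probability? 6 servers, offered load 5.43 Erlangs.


B(N,A) = (A^N/N!) / sum(A^k/k!, k=0..N) with N=6, A=5.43 = 0.2239

0.2239


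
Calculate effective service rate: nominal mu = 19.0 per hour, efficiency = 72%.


Effective rate = mu * efficiency = 19.0 * 0.72 = 13.68 per hour

13.68 per hour


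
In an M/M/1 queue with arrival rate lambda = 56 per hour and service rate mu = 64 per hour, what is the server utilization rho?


rho = lambda/mu = 56/64 = 0.875

0.875


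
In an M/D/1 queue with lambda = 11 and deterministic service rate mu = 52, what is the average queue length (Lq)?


M/D/1: Lq = rho^2 / (2*(1-rho)) where rho = 11/52; Lq = 0.03

0.03


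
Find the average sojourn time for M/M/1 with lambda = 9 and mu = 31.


W = 1/(mu - lambda) = 1/(31 - 9) = 0.0455 hours

0.0455 hours


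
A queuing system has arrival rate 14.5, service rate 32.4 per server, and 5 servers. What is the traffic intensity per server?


rho = lambda / (c * mu) = 14.5 / (5 * 32.4) = 0.0895

0.0895


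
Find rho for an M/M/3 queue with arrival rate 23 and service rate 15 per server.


rho = lambda/(c*mu) = 23/(3*15) = 0.5111

0.5111


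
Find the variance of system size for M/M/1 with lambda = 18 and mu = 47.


rho = 18/47; Var(N) = rho/(1-rho)^2 = 1.01

1.01


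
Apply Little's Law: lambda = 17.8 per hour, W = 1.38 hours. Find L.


L = lambda * W = 17.8 * 1.38 = 24.56

24.56


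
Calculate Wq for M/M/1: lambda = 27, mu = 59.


rho = 27/59; Wq = rho/(mu - lambda) = 0.0143 hours

0.0143 hours


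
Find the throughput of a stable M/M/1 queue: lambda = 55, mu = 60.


For a stable queue (lambda < mu), throughput = lambda = 55 per hour

55 per hour


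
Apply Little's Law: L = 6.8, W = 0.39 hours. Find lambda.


lambda = L / W = 6.8 / 0.39 = 17.44 per hour

17.44 per hour


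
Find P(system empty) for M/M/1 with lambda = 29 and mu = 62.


P0 = 1 - rho = 1 - 29/62 = 0.5323

0.5323


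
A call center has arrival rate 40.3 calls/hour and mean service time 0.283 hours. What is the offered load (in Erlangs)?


Offered load a = lambda * E[S] = 40.3 * 0.283 = 11.4 Erlangs

11.4 Erlangs


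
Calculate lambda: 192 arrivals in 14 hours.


lambda = total arrivals / time = 192 / 14 = 13.71 per hour

13.71 per hour


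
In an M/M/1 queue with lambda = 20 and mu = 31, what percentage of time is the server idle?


Idle fraction = (1 - rho) * 100 = (1 - 20/31) * 100 = 35.5%

35.5%


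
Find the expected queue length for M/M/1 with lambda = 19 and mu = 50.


rho = 19/50; Lq = rho^2/(1-rho) = 0.23

0.23


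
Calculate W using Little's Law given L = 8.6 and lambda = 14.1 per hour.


W = L / lambda = 8.6 / 14.1 = 0.6099 hours

0.6099 hours


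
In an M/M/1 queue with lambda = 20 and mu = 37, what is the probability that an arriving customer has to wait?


P(wait) = rho = lambda/mu = 20/37 = 0.5405

0.5405


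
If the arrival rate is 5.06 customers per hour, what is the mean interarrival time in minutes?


Mean interarrival time = 60/lambda = 60/5.06 = 11.86 minutes

11.86 minutes


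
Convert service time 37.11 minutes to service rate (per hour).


mu = 60 / avg_service_time = 60 / 37.11 = 1.62 per hour

1.62 per hour


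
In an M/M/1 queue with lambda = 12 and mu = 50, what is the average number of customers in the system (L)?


rho = 12/50; L = rho/(1-rho) = 0.32

0.32


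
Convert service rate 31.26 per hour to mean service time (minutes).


Mean service time = 60/mu = 60/31.26 = 1.92 minutes

1.92 minutes


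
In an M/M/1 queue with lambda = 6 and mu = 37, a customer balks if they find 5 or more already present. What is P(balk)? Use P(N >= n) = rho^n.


P(N >= 5) = rho^5 = (6/37)^5 = 0.0001

0.0001


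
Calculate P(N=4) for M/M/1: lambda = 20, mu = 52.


rho = 20/52; P(n) = (1-rho)*rho^n = (1-20/52)*(20/52)^4 = 0.0135

0.0135


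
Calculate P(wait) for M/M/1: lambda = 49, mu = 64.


P(wait) = rho = lambda/mu = 49/64 = 0.7656

0.7656


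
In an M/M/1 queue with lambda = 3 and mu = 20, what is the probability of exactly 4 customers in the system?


rho = 3/20; P(n) = (1-rho)*rho^n = (1-3/20)*(3/20)^4 = 0.0004

0.0004


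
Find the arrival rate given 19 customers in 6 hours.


lambda = total arrivals / time = 19 / 6 = 3.17 per hour

3.17 per hour


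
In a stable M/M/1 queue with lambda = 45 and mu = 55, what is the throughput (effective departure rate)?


For a stable queue (lambda < mu), throughput = lambda = 45 per hour

45 per hour


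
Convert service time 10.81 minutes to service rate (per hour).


mu = 60 / avg_service_time = 60 / 10.81 = 5.55 per hour

5.55 per hour


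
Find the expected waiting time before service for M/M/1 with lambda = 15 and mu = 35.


rho = 15/35; Wq = rho/(mu - lambda) = 0.0214 hours

0.0214 hours


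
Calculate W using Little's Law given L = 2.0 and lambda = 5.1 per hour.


W = L / lambda = 2.0 / 5.1 = 0.3922 hours

0.3922 hours


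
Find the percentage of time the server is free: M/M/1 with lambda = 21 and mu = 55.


Idle fraction = (1 - rho) * 100 = (1 - 21/55) * 100 = 61.8%

61.8%


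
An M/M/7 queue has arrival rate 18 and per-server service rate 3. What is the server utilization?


rho = lambda/(c*mu) = 18/(7*3) = 0.8571

0.8571


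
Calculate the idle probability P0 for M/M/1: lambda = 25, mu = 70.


P0 = 1 - rho = 1 - 25/70 = 0.6429

0.6429


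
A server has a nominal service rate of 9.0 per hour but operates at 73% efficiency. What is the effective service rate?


Effective rate = mu * efficiency = 9.0 * 0.73 = 6.57 per hour

6.57 per hour


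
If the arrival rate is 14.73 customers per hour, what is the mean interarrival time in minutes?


Mean interarrival time = 60/lambda = 60/14.73 = 4.07 minutes

4.07 minutes


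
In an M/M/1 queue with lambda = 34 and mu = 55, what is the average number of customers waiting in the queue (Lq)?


rho = 34/55; Lq = rho^2/(1-rho) = 1.0

1.0


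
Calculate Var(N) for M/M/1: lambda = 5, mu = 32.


rho = 5/32; Var(N) = rho/(1-rho)^2 = 0.22

0.22


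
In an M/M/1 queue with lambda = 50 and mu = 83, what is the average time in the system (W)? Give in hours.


W = 1/(mu - lambda) = 1/(83 - 50) = 0.0303 hours

0.0303 hours


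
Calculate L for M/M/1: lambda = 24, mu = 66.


rho = 24/66; L = rho/(1-rho) = 0.57

0.57


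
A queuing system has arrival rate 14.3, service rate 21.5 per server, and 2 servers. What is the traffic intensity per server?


rho = lambda / (c * mu) = 14.3 / (2 * 21.5) = 0.3326

0.3326


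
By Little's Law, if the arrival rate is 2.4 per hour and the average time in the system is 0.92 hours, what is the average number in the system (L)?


L = lambda * W = 2.4 * 0.92 = 2.21

2.21


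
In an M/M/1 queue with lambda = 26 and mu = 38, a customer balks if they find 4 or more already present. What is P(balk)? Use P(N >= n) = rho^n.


P(N >= 4) = rho^4 = (26/38)^4 = 0.2192

0.2192


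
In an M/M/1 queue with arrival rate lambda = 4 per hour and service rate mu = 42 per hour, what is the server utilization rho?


rho = lambda/mu = 4/42 = 0.0952

0.0952


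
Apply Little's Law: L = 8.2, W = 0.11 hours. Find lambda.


lambda = L / W = 8.2 / 0.11 = 74.55 per hour

74.55 per hour


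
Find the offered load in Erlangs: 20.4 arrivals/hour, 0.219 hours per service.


Offered load a = lambda * E[S] = 20.4 * 0.219 = 4.47 Erlangs

4.47 Erlangs


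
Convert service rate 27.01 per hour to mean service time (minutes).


Mean service time = 60/mu = 60/27.01 = 2.22 minutes

2.22 minutes


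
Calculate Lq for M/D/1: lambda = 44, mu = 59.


M/D/1: Lq = rho^2 / (2*(1-rho)) where rho = 44/59; Lq = 1.09

1.09


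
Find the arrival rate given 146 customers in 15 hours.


lambda = total arrivals / time = 146 / 15 = 9.73 per hour

9.73 per hour


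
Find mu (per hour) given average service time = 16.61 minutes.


mu = 60 / avg_service_time = 60 / 16.61 = 3.61 per hour

3.61 per hour


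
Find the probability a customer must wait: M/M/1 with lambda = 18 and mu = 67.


P(wait) = rho = lambda/mu = 18/67 = 0.2687

0.2687


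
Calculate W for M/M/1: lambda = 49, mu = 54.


W = 1/(mu - lambda) = 1/(54 - 49) = 0.2 hours

0.2 hours


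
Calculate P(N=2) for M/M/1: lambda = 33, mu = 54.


rho = 33/54; P(n) = (1-rho)*rho^n = (1-33/54)*(33/54)^2 = 0.1452

0.1452


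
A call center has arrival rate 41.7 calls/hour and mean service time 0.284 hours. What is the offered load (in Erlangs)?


Offered load a = lambda * E[S] = 41.7 * 0.284 = 11.84 Erlangs

11.84 Erlangs


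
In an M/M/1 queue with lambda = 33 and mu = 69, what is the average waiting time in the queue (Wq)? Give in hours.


rho = 33/69; Wq = rho/(mu - lambda) = 0.0133 hours

0.0133 hours


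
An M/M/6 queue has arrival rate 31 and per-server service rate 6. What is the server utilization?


rho = lambda/(c*mu) = 31/(6*6) = 0.8611

0.8611


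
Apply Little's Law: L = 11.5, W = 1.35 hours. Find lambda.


lambda = L / W = 11.5 / 1.35 = 8.52 per hour

8.52 per hour


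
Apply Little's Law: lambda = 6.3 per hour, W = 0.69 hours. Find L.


L = lambda * W = 6.3 * 0.69 = 4.35

4.35


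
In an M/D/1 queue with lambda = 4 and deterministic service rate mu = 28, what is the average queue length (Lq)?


M/D/1: Lq = rho^2 / (2*(1-rho)) where rho = 4/28; Lq = 0.01

0.01


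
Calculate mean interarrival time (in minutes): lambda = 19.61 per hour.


Mean interarrival time = 60/lambda = 60/19.61 = 3.06 minutes

3.06 minutes


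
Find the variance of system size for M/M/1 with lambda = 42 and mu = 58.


rho = 42/58; Var(N) = rho/(1-rho)^2 = 9.52

9.52


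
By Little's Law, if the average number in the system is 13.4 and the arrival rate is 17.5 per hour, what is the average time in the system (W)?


W = L / lambda = 13.4 / 17.5 = 0.7657 hours

0.7657 hours


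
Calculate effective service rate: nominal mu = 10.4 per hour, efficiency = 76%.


Effective rate = mu * efficiency = 10.4 * 0.76 = 7.9 per hour

7.9 per hour


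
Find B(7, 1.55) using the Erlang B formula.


B(N,A) = (A^N/N!) / sum(A^k/k!, k=0..N) with N=7, A=1.55 = 0.0009

0.0009


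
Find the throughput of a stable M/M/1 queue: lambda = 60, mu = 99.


For a stable queue (lambda < mu), throughput = lambda = 60 per hour

60 per hour


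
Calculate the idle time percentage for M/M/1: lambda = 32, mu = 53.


Idle fraction = (1 - rho) * 100 = (1 - 32/53) * 100 = 39.6%

39.6%


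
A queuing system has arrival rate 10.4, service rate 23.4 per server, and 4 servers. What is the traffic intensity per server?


rho = lambda / (c * mu) = 10.4 / (4 * 23.4) = 0.1111

0.1111


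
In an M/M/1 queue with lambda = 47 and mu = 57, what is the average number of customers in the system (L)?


rho = 47/57; L = rho/(1-rho) = 4.7

4.7


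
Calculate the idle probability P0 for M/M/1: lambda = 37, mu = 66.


P0 = 1 - rho = 1 - 37/66 = 0.4394

0.4394


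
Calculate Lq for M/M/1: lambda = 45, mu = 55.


rho = 45/55; Lq = rho^2/(1-rho) = 3.68

3.68


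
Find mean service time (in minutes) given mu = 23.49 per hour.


Mean service time = 60/mu = 60/23.49 = 2.55 minutes

2.55 minutes


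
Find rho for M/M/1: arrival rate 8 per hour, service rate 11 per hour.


rho = lambda/mu = 8/11 = 0.7273

0.7273


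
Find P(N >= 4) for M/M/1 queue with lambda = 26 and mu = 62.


P(N >= 4) = rho^4 = (26/62)^4 = 0.0309

0.0309


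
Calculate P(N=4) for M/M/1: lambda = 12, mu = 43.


rho = 12/43; P(n) = (1-rho)*rho^n = (1-12/43)*(12/43)^4 = 0.0044

0.0044


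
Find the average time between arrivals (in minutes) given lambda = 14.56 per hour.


Mean interarrival time = 60/lambda = 60/14.56 = 4.12 minutes

4.12 minutes


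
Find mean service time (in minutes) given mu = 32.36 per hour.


Mean service time = 60/mu = 60/32.36 = 1.85 minutes

1.85 minutes


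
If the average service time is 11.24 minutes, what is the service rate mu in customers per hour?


mu = 60 / avg_service_time = 60 / 11.24 = 5.34 per hour

5.34 per hour


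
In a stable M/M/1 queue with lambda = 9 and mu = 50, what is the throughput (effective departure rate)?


For a stable queue (lambda < mu), throughput = lambda = 9 per hour

9 per hour


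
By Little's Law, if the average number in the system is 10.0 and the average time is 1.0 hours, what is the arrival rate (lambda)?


lambda = L / W = 10.0 / 1.0 = 10.0 per hour

10.0 per hour


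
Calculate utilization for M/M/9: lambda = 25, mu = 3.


rho = lambda/(c*mu) = 25/(9*3) = 0.9259

0.9259


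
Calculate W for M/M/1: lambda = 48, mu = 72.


W = 1/(mu - lambda) = 1/(72 - 48) = 0.0417 hours

0.0417 hours


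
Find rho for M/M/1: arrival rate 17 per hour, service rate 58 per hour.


rho = lambda/mu = 17/58 = 0.2931

0.2931


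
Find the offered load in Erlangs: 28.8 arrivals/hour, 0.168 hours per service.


Offered load a = lambda * E[S] = 28.8 * 0.168 = 4.84 Erlangs

4.84 Erlangs


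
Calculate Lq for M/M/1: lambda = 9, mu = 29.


rho = 9/29; Lq = rho^2/(1-rho) = 0.14

0.14


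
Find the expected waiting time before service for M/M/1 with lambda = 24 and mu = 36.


rho = 24/36; Wq = rho/(mu - lambda) = 0.0556 hours

0.0556 hours


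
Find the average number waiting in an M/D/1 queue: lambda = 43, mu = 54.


M/D/1: Lq = rho^2 / (2*(1-rho)) where rho = 43/54; Lq = 1.56

1.56


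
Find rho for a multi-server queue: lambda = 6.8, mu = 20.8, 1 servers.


rho = lambda / (c * mu) = 6.8 / (1 * 20.8) = 0.3269

0.3269


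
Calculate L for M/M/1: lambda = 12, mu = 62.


rho = 12/62; L = rho/(1-rho) = 0.24

0.24


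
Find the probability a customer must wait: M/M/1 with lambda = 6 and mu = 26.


P(wait) = rho = lambda/mu = 6/26 = 0.2308

0.2308


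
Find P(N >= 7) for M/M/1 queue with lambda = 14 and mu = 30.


P(N >= 7) = rho^7 = (14/30)^7 = 0.0048

0.0048


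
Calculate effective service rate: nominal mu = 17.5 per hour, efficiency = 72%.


Effective rate = mu * efficiency = 17.5 * 0.72 = 12.6 per hour

12.6 per hour


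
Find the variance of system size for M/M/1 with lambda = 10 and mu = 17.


rho = 10/17; Var(N) = rho/(1-rho)^2 = 3.47

3.47


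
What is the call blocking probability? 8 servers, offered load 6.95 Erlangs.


B(N,A) = (A^N/N!) / sum(A^k/k!, k=0..N) with N=8, A=6.95 = 0.1759

0.1759


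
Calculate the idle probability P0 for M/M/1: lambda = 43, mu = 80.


P0 = 1 - rho = 1 - 43/80 = 0.4625

0.4625


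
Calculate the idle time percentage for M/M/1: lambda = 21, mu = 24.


Idle fraction = (1 - rho) * 100 = (1 - 21/24) * 100 = 12.5%

12.5%


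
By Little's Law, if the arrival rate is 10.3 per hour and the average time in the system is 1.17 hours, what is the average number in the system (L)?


L = lambda * W = 10.3 * 1.17 = 12.05

12.05


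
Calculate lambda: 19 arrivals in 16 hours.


lambda = total arrivals / time = 19 / 16 = 1.19 per hour

1.19 per hour


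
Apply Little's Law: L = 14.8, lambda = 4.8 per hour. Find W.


W = L / lambda = 14.8 / 4.8 = 3.0833 hours

3.0833 hours


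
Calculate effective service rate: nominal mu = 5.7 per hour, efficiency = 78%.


Effective rate = mu * efficiency = 5.7 * 0.78 = 4.45 per hour

4.45 per hour


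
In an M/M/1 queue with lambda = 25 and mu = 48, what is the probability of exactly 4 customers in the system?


rho = 25/48; P(n) = (1-rho)*rho^n = (1-25/48)*(25/48)^4 = 0.0353

0.0353


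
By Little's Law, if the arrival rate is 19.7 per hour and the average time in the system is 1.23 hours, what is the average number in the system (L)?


L = lambda * W = 19.7 * 1.23 = 24.23

24.23


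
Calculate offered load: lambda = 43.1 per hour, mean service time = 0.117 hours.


Offered load a = lambda * E[S] = 43.1 * 0.117 = 5.04 Erlangs

5.04 Erlangs


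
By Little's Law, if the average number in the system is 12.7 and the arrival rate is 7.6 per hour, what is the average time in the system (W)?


W = L / lambda = 12.7 / 7.6 = 1.6711 hours

1.6711 hours


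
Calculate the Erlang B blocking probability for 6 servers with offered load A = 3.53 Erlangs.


B(N,A) = (A^N/N!) / sum(A^k/k!, k=0..N) with N=6, A=3.53 = 0.0845

0.0845


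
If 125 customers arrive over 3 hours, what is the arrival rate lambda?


lambda = total arrivals / time = 125 / 3 = 41.67 per hour

41.67 per hour


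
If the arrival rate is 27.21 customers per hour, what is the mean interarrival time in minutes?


Mean interarrival time = 60/lambda = 60/27.21 = 2.21 minutes

2.21 minutes


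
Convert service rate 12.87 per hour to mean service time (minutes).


Mean service time = 60/mu = 60/12.87 = 4.66 minutes

4.66 minutes


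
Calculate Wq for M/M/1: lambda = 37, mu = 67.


rho = 37/67; Wq = rho/(mu - lambda) = 0.0184 hours

0.0184 hours


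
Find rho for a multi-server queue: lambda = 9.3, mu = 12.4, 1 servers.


rho = lambda / (c * mu) = 9.3 / (1 * 12.4) = 0.75

0.75


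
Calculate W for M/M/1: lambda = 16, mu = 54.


W = 1/(mu - lambda) = 1/(54 - 16) = 0.0263 hours

0.0263 hours


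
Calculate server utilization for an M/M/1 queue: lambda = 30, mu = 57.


rho = lambda/mu = 30/57 = 0.5263

0.5263


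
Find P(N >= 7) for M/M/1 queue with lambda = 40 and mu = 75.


P(N >= 7) = rho^7 = (40/75)^7 = 0.0123

0.0123


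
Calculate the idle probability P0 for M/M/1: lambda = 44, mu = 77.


P0 = 1 - rho = 1 - 44/77 = 0.4286

0.4286


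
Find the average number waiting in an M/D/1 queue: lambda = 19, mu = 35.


M/D/1: Lq = rho^2 / (2*(1-rho)) where rho = 19/35; Lq = 0.32

0.32


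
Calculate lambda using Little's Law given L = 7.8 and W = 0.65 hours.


lambda = L / W = 7.8 / 0.65 = 12.0 per hour

12.0 per hour


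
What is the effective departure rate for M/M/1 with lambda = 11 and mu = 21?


For a stable queue (lambda < mu), throughput = lambda = 11 per hour

11 per hour


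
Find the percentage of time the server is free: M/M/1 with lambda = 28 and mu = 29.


Idle fraction = (1 - rho) * 100 = (1 - 28/29) * 100 = 3.4%

3.4%


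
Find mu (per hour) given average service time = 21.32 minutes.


mu = 60 / avg_service_time = 60 / 21.32 = 2.81 per hour

2.81 per hour


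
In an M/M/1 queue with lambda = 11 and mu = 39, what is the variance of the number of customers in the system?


rho = 11/39; Var(N) = rho/(1-rho)^2 = 0.55

0.55


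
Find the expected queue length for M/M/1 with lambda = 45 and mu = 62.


rho = 45/62; Lq = rho^2/(1-rho) = 1.92

1.92


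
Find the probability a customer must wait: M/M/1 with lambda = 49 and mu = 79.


P(wait) = rho = lambda/mu = 49/79 = 0.6203

0.6203


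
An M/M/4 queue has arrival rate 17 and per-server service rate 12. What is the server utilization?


rho = lambda/(c*mu) = 17/(4*12) = 0.3542

0.3542


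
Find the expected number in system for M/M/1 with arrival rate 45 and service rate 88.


rho = 45/88; L = rho/(1-rho) = 1.05

1.05


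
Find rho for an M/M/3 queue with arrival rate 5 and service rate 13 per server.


rho = lambda/(c*mu) = 5/(3*13) = 0.1282

0.1282


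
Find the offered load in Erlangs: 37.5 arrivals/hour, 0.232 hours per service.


Offered load a = lambda * E[S] = 37.5 * 0.232 = 8.7 Erlangs

8.7 Erlangs


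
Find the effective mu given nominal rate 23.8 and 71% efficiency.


Effective rate = mu * efficiency = 23.8 * 0.71 = 16.9 per hour

16.9 per hour


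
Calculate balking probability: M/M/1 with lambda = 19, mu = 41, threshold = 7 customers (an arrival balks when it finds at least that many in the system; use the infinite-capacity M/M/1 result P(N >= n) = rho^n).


P(N >= 7) = rho^7 = (19/41)^7 = 0.0046

0.0046


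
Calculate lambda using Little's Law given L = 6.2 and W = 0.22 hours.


lambda = L / W = 6.2 / 0.22 = 28.18 per hour

28.18 per hour


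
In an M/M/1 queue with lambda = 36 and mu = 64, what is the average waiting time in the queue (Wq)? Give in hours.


rho = 36/64; Wq = rho/(mu - lambda) = 0.0201 hours

0.0201 hours


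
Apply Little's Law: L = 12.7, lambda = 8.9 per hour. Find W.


W = L / lambda = 12.7 / 8.9 = 1.427 hours

1.427 hours


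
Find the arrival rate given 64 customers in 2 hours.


lambda = total arrivals / time = 64 / 2 = 32.0 per hour

32.0 per hour


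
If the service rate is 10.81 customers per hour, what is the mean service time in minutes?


Mean service time = 60/mu = 60/10.81 = 5.55 minutes

5.55 minutes


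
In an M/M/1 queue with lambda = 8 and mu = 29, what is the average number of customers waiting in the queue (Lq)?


rho = 8/29; Lq = rho^2/(1-rho) = 0.11

0.11


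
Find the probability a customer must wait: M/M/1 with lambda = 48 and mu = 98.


P(wait) = rho = lambda/mu = 48/98 = 0.4898

0.4898


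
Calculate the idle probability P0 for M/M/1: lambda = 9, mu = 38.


P0 = 1 - rho = 1 - 9/38 = 0.7632

0.7632


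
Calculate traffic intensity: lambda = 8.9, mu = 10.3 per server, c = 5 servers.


rho = lambda / (c * mu) = 8.9 / (5 * 10.3) = 0.1728

0.1728


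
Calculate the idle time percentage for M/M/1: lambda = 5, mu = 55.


Idle fraction = (1 - rho) * 100 = (1 - 5/55) * 100 = 90.9%

90.9%


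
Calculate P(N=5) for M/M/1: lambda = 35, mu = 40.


rho = 35/40; P(n) = (1-rho)*rho^n = (1-35/40)*(35/40)^5 = 0.0641

0.0641


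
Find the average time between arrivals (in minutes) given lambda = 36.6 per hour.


Mean interarrival time = 60/lambda = 60/36.6 = 1.64 minutes

1.64 minutes


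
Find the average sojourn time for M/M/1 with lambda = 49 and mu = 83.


W = 1/(mu - lambda) = 1/(83 - 49) = 0.0294 hours

0.0294 hours


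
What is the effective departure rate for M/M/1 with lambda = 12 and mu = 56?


For a stable queue (lambda < mu), throughput = lambda = 12 per hour

12 per hour


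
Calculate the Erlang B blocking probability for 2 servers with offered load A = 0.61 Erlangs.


B(N,A) = (A^N/N!) / sum(A^k/k!, k=0..N) with N=2, A=0.61 = 0.1036

0.1036


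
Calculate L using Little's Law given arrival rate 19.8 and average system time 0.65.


L = lambda * W = 19.8 * 0.65 = 12.87

12.87


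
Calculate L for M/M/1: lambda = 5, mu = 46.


rho = 5/46; L = rho/(1-rho) = 0.12

0.12


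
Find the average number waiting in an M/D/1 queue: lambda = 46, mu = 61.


M/D/1: Lq = rho^2 / (2*(1-rho)) where rho = 46/61; Lq = 1.16

1.16


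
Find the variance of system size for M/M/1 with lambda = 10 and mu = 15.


rho = 10/15; Var(N) = rho/(1-rho)^2 = 6.0

6.0


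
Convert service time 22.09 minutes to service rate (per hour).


mu = 60 / avg_service_time = 60 / 22.09 = 2.72 per hour

2.72 per hour


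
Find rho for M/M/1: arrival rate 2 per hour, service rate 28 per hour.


rho = lambda/mu = 2/28 = 0.0714

0.0714


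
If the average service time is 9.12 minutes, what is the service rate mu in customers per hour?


mu = 60 / avg_service_time = 60 / 9.12 = 6.58 per hour

6.58 per hour


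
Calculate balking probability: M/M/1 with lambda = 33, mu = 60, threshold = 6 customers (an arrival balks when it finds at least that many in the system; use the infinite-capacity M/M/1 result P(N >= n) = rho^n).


P(N >= 6) = rho^6 = (33/60)^6 = 0.0277

0.0277


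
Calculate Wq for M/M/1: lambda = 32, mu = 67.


rho = 32/67; Wq = rho/(mu - lambda) = 0.0136 hours

0.0136 hours


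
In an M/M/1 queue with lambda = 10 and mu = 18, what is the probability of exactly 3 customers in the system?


rho = 10/18; P(n) = (1-rho)*rho^n = (1-10/18)*(10/18)^3 = 0.0762

0.0762


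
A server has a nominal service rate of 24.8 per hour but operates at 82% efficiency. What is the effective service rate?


Effective rate = mu * efficiency = 24.8 * 0.82 = 20.34 per hour

20.34 per hour


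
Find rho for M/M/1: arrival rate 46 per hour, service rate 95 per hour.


rho = lambda/mu = 46/95 = 0.4842

0.4842


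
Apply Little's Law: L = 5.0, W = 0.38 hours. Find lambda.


lambda = L / W = 5.0 / 0.38 = 13.16 per hour

13.16 per hour


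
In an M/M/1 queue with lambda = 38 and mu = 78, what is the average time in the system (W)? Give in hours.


W = 1/(mu - lambda) = 1/(78 - 38) = 0.025 hours

0.025 hours


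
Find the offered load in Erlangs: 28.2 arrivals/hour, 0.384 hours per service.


Offered load a = lambda * E[S] = 28.2 * 0.384 = 10.83 Erlangs

10.83 Erlangs


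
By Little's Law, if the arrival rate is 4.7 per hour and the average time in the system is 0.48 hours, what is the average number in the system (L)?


L = lambda * W = 4.7 * 0.48 = 2.26

2.26


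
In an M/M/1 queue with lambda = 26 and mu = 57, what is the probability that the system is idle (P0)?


P0 = 1 - rho = 1 - 26/57 = 0.5439

0.5439


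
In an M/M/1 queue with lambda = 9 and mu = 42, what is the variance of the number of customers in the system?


rho = 9/42; Var(N) = rho/(1-rho)^2 = 0.35

0.35


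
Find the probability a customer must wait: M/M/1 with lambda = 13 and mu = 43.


P(wait) = rho = lambda/mu = 13/43 = 0.3023

0.3023


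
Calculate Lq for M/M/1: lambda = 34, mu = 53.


rho = 34/53; Lq = rho^2/(1-rho) = 1.15

1.15


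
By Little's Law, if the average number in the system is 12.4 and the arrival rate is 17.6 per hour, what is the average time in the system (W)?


W = L / lambda = 12.4 / 17.6 = 0.7045 hours

0.7045 hours


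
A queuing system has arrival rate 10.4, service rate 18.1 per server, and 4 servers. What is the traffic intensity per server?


rho = lambda / (c * mu) = 10.4 / (4 * 18.1) = 0.1436

0.1436


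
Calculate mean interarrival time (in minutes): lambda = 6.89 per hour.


Mean interarrival time = 60/lambda = 60/6.89 = 8.71 minutes

8.71 minutes


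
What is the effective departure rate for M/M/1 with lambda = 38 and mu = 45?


For a stable queue (lambda < mu), throughput = lambda = 38 per hour

38 per hour


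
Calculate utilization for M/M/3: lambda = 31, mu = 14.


rho = lambda/(c*mu) = 31/(3*14) = 0.7381

0.7381


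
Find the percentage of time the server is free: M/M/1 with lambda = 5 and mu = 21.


Idle fraction = (1 - rho) * 100 = (1 - 5/21) * 100 = 76.2%

76.2%


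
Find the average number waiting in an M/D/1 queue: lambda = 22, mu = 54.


M/D/1: Lq = rho^2 / (2*(1-rho)) where rho = 22/54; Lq = 0.14

0.14


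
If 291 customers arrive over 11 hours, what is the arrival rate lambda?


lambda = total arrivals / time = 291 / 11 = 26.45 per hour

26.45 per hour


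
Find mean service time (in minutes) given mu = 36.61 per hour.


Mean service time = 60/mu = 60/36.61 = 1.64 minutes

1.64 minutes


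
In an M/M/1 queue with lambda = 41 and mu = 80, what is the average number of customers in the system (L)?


rho = 41/80; L = rho/(1-rho) = 1.05

1.05


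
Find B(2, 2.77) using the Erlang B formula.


B(N,A) = (A^N/N!) / sum(A^k/k!, k=0..N) with N=2, A=2.77 = 0.5044

0.5044


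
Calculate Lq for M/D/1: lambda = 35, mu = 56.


M/D/1: Lq = rho^2 / (2*(1-rho)) where rho = 35/56; Lq = 0.52

0.52


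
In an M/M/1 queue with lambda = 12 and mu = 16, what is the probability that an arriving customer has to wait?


P(wait) = rho = lambda/mu = 12/16 = 0.75

0.75


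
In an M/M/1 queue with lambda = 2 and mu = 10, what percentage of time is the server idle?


Idle fraction = (1 - rho) * 100 = (1 - 2/10) * 100 = 80.0%

80.0%


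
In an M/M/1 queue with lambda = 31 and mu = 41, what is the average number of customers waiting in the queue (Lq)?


rho = 31/41; Lq = rho^2/(1-rho) = 2.34

2.34


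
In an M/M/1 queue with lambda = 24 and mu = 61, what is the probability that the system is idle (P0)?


P0 = 1 - rho = 1 - 24/61 = 0.6066

0.6066


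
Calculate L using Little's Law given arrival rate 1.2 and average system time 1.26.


L = lambda * W = 1.2 * 1.26 = 1.51

1.51


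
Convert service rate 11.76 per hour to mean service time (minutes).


Mean service time = 60/mu = 60/11.76 = 5.1 minutes

5.1 minutes


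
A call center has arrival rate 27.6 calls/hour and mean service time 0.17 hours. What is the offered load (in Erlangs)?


Offered load a = lambda * E[S] = 27.6 * 0.17 = 4.69 Erlangs

4.69 Erlangs


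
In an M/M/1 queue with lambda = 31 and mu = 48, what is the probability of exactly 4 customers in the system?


rho = 31/48; P(n) = (1-rho)*rho^n = (1-31/48)*(31/48)^4 = 0.0616

0.0616


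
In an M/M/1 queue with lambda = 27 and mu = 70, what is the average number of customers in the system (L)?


rho = 27/70; L = rho/(1-rho) = 0.63

0.63


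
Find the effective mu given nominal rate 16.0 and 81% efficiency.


Effective rate = mu * efficiency = 16.0 * 0.81 = 12.96 per hour

12.96 per hour


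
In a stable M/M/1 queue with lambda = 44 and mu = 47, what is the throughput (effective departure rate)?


For a stable queue (lambda < mu), throughput = lambda = 44 per hour

44 per hour


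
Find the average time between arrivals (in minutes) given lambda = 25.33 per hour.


Mean interarrival time = 60/lambda = 60/25.33 = 2.37 minutes

2.37 minutes


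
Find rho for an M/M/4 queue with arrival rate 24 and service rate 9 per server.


rho = lambda/(c*mu) = 24/(4*9) = 0.6667

0.6667


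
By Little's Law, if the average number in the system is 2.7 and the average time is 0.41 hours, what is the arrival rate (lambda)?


lambda = L / W = 2.7 / 0.41 = 6.59 per hour

6.59 per hour


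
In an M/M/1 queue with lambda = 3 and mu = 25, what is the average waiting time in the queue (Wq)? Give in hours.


rho = 3/25; Wq = rho/(mu - lambda) = 0.0055 hours

0.0055 hours


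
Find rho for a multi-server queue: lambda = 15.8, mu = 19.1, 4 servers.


rho = lambda / (c * mu) = 15.8 / (4 * 19.1) = 0.2068

0.2068


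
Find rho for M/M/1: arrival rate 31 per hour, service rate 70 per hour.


rho = lambda/mu = 31/70 = 0.4429

0.4429


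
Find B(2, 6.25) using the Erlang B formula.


B(N,A) = (A^N/N!) / sum(A^k/k!, k=0..N) with N=2, A=6.25 = 0.7293

0.7293


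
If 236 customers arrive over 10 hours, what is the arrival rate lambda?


lambda = total arrivals / time = 236 / 10 = 23.6 per hour

23.6 per hour


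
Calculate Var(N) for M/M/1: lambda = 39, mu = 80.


rho = 39/80; Var(N) = rho/(1-rho)^2 = 1.86

1.86


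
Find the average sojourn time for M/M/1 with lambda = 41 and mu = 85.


W = 1/(mu - lambda) = 1/(85 - 41) = 0.0227 hours

0.0227 hours


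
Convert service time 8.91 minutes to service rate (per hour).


mu = 60 / avg_service_time = 60 / 8.91 = 6.73 per hour

6.73 per hour


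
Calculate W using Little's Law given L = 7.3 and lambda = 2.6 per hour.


W = L / lambda = 7.3 / 2.6 = 2.8077 hours

2.8077 hours


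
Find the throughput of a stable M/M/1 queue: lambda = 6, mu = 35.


For a stable queue (lambda < mu), throughput = lambda = 6 per hour

6 per hour


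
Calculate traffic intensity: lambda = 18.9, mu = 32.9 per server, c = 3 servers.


rho = lambda / (c * mu) = 18.9 / (3 * 32.9) = 0.1915

0.1915


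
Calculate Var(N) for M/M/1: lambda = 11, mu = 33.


rho = 11/33; Var(N) = rho/(1-rho)^2 = 0.75

0.75


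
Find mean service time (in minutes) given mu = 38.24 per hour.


Mean service time = 60/mu = 60/38.24 = 1.57 minutes

1.57 minutes


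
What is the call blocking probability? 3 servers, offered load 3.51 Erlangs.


B(N,A) = (A^N/N!) / sum(A^k/k!, k=0..N) with N=3, A=3.51 = 0.4032

0.4032


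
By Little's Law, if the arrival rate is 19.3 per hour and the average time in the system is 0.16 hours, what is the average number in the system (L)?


L = lambda * W = 19.3 * 0.16 = 3.09

3.09


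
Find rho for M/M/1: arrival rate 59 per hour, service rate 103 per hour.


rho = lambda/mu = 59/103 = 0.5728

0.5728


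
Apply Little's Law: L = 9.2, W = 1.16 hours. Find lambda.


lambda = L / W = 9.2 / 1.16 = 7.93 per hour

7.93 per hour


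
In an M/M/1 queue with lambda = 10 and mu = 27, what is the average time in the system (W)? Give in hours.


W = 1/(mu - lambda) = 1/(27 - 10) = 0.0588 hours

0.0588 hours


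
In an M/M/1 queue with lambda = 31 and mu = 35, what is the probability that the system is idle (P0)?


P0 = 1 - rho = 1 - 31/35 = 0.1143

0.1143


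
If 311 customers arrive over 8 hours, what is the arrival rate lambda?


lambda = total arrivals / time = 311 / 8 = 38.88 per hour

38.88 per hour


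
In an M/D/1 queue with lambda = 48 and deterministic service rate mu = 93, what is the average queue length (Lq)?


M/D/1: Lq = rho^2 / (2*(1-rho)) where rho = 48/93; Lq = 0.28

0.28


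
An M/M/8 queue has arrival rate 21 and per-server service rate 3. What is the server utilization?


rho = lambda/(c*mu) = 21/(8*3) = 0.875

0.875


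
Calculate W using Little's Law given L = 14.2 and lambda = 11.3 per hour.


W = L / lambda = 14.2 / 11.3 = 1.2566 hours

1.2566 hours


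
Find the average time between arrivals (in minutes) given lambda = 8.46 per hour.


Mean interarrival time = 60/lambda = 60/8.46 = 7.09 minutes

7.09 minutes


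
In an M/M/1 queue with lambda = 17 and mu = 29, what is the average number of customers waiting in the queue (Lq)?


rho = 17/29; Lq = rho^2/(1-rho) = 0.83

0.83


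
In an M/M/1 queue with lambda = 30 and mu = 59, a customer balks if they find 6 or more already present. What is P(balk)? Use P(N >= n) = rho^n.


P(N >= 6) = rho^6 = (30/59)^6 = 0.0173

0.0173


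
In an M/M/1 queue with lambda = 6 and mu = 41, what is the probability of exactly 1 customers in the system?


rho = 6/41; P(n) = (1-rho)*rho^n = (1-6/41)*(6/41)^1 = 0.1249

0.1249


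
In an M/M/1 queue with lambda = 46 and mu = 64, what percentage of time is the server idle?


Idle fraction = (1 - rho) * 100 = (1 - 46/64) * 100 = 28.1%

28.1%


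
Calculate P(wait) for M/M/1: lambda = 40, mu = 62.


P(wait) = rho = lambda/mu = 40/62 = 0.6452

0.6452


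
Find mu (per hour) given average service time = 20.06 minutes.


mu = 60 / avg_service_time = 60 / 20.06 = 2.99 per hour

2.99 per hour


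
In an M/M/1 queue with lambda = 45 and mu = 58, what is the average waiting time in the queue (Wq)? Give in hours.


rho = 45/58; Wq = rho/(mu - lambda) = 0.0597 hours

0.0597 hours


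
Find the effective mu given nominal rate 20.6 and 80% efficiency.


Effective rate = mu * efficiency = 20.6 * 0.8 = 16.48 per hour

16.48 per hour


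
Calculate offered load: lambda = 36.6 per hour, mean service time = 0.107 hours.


Offered load a = lambda * E[S] = 36.6 * 0.107 = 3.92 Erlangs

3.92 Erlangs


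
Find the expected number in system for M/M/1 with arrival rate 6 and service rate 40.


rho = 6/40; L = rho/(1-rho) = 0.18

0.18


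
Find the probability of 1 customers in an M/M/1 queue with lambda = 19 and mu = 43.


rho = 19/43; P(n) = (1-rho)*rho^n = (1-19/43)*(19/43)^1 = 0.2466

0.2466


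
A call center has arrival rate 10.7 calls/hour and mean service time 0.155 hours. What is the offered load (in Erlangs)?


Offered load a = lambda * E[S] = 10.7 * 0.155 = 1.66 Erlangs

1.66 Erlangs


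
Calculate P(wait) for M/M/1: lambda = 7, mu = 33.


P(wait) = rho = lambda/mu = 7/33 = 0.2121

0.2121
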